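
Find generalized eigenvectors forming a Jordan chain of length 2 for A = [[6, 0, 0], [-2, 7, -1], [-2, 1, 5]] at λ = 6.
We seek v_1 ∈ ker((A - 6I)^2) \ ker(A - 6I), then set v_{i+1} = (A - 6I) v_i.

One such chain is v_1 = [[0, -1, -2]]^T, v_2 = [[0, 1, 1]]^T. Check: (A - 6I) v_2 = [[0, 0, 0]]^T = 0.

v_1 = [[0, -1, -2]]^T, v_2 = [[0, 1, 1]]^T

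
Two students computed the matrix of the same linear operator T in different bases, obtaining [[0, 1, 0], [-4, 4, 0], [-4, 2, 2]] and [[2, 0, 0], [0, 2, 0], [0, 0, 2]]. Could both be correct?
No.

Both have characteristic polynomial (x - 2)^3, but the minimal polynomial of A is (x - 2)^2 while the minimal polynomial of B is x - 2. The minimal polynomial is a similarity invariant, so A and B are not similar.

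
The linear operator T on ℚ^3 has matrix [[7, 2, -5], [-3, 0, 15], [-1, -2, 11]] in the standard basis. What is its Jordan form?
J = [[6, 1, 0], [0, 6, 0], [0, 0, 6]]

The characteristic polynomial is det(xI - A) = (x - 6)^3, so the eigenvalues are 6 (algebraic multiplicity 3).

For λ = 6: rank(A - 6I) = 1, rank((A - 6I)^2) = 0. The eigenspace has dimension 3 - 1 = 2, so there are 2 Jordan blocks; the rank sequence gives block sizes [2, 1].

Assembling the blocks gives the Jordan form J above.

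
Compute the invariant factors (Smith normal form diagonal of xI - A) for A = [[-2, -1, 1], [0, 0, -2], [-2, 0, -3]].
The Jordan structure of A has elementary divisors (x + 2)^2, (x + 1). Arranging the block sizes at each eigenvalue in decreasing order and taking row products gives the invariant factors.

Invariant factors (smallest first, each dividing the next): (x + 1)(x + 2)^2.

Check: the last factor (x + 1)(x + 2)^2 is the minimal polynomial, and the product (x + 1)(x + 2)^2 is the characteristic polynomial.

(x + 1)(x + 2)^2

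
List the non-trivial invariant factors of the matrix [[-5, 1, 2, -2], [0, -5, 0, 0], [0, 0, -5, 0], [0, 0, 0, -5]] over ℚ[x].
The Jordan structure of A has elementary divisors (x + 5)^2, (x + 5), (x + 5). Arranging the block sizes at each eigenvalue in decreasing order and taking row products gives the invariant factors.

Invariant factors (smallest first, each dividing the next): x + 5, x + 5, (x + 5)^2.

Check: the last factor (x + 5)^2 is the minimal polynomial, and the product (x + 5)^4 is the characteristic polynomial.

x + 5, x + 5, (x + 5)^2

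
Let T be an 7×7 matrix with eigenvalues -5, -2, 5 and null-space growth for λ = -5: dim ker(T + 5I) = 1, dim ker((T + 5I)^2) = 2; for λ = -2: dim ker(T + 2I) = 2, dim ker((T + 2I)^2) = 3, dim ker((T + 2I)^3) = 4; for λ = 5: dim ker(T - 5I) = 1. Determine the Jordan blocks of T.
λ = -5: successive nullity increments [1, 1] count blocks of size ≥ k; block sizes are [2].
λ = -2: successive nullity increments [2, 1, 1] count blocks of size ≥ k; block sizes are [3, 1].
λ = 5: successive nullity increments [1] count blocks of size ≥ k; block sizes are [1].

Jordan blocks: (-5, 2), (-2, 3), (-2, 1), (5, 1)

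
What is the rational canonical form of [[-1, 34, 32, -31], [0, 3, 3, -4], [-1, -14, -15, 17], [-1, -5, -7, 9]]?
R = [[0, 0, 0, -36], [1, 0, 0, 24], [0, 1, 0, 8], [0, 0, 1, -4]]

The invariant factors of A (the non-unit diagonal entries of the Smith normal form of xI - A over ℚ[x]) are (x^2 + 2x - 6)^2, each dividing the next. The characteristic polynomial is their product, (x^2 + 2x - 6)^2.

The rational canonical form is the block-diagonal matrix of companion matrices C(f_i):
R = [[0, 0, 0, -36], [1, 0, 0, 24], [0, 1, 0, 8], [0, 0, 1, -4]].

Note the characteristic polynomial does not split into linear factors over ℚ, so A has no Jordan form over ℚ; the rational canonical form exists over any field.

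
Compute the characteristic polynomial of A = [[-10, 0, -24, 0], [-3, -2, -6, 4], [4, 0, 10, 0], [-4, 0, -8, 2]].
xI - A = [[x + 10, 0, 24, 0], [3, x + 2, 6, -4], [-4, 0, x - 10, 0], [4, 0, 8, x - 2]].

Expanding det(xI - A) along the first row:
det(xI - A) = + (x + 10)·det([[x + 2, 6, -4], [0, x - 10, 0], [0, 8, x - 2]]) - (0)·det([[3, 6, -4], [-4, x - 10, 0], [4, 8, x - 2]]) + (24)·det([[3, x + 2, -4], [-4, 0, 0], [4, 0, x - 2]]) - (0)·det([[3, x + 2, 6], [-4, 0, x - 10], [4, 0, 8]]).

Evaluating gives χ_A(x) = x^4 - 8x^2 + 16 = (x - 2)^2(x + 2)^2.

χ_A(x) = (x - 2)^2(x + 2)^2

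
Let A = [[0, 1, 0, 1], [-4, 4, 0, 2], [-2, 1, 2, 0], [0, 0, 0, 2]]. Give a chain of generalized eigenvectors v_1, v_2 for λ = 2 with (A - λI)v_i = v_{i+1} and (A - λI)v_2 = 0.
v_1 = [[2, 4, 2, 1]]^T, v_2 = [[1, 2, 0, 0]]^T

We seek v_1 ∈ ker((A - 2I)^2) \ ker(A - 2I), then set v_{i+1} = (A - 2I) v_i.

One such chain is v_1 = [[2, 4, 2, 1]]^T, v_2 = [[1, 2, 0, 0]]^T. Check: (A - 2I) v_2 = [[0, 0, 0, 0]]^T = 0.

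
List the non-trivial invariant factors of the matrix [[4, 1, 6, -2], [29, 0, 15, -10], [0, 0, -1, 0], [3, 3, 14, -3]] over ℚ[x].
The Jordan structure of A has elementary divisors (x + 1)^3, (x - 3). Arranging the block sizes at each eigenvalue in decreasing order and taking row products gives the invariant factors.

Invariant factors (smallest first, each dividing the next): (x - 3)(x + 1)^3.

Check: the last factor (x - 3)(x + 1)^3 is the minimal polynomial, and the product (x - 3)(x + 1)^3 is the characteristic polynomial.

(x - 3)(x + 1)^3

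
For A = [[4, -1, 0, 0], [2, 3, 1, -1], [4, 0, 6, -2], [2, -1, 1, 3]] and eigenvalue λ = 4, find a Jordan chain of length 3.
v_1 = [[1, 0, -1, 0]]^T, v_2 = [[0, 1, 2, 1]]^T, v_3 = [[-1, 0, 2, 0]]^T

We seek v_1 ∈ ker((A - 4I)^3) \ ker((A - 4I)^2), then set v_{i+1} = (A - 4I) v_i.

One such chain is v_1 = [[1, 0, -1, 0]]^T, v_2 = [[0, 1, 2, 1]]^T, v_3 = [[-1, 0, 2, 0]]^T. Check: (A - 4I) v_3 = [[0, 0, 0, 0]]^T = 0.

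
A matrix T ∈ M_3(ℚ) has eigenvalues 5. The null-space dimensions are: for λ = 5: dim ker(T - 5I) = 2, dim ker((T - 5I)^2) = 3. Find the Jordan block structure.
λ = 5: successive nullity increments [2, 1] count blocks of size ≥ k; block sizes are [2, 1].

Jordan blocks: (5, 2), (5, 1)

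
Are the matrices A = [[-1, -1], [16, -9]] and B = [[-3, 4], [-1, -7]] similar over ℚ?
Yes.

Two matrices over a field are similar if and only if they have the same invariant factors.

Both A and B have characteristic polynomial (x + 5)^2 and minimal polynomial (x + 5)^2. Computing further, both have invariant factors (x + 5)^2. Hence A and B are similar.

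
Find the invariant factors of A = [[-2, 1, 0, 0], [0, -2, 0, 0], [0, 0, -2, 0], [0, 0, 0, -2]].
x + 2, x + 2, (x + 2)^2

The Jordan structure of A has elementary divisors (x + 2)^2, (x + 2), (x + 2). Arranging the block sizes at each eigenvalue in decreasing order and taking row products gives the invariant factors.

Invariant factors (smallest first, each dividing the next): x + 2, x + 2, (x + 2)^2.

Check: the last factor (x + 2)^2 is the minimal polynomial, and the product (x + 2)^4 is the characteristic polynomial.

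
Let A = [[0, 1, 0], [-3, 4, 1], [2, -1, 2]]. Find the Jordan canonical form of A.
J = [[2, 1, 0], [0, 2, 1], [0, 0, 2]]

The characteristic polynomial is det(xI - A) = (x - 2)^3, so the eigenvalues are 2 (algebraic multiplicity 3).

For λ = 2: rank(A - 2I) = 2, rank((A - 2I)^2) = 1, rank((A - 2I)^3) = 0. The eigenspace has dimension 3 - 2 = 1, so there is 1 Jordan block; the rank sequence gives block sizes [3].

Assembling the blocks gives the Jordan form J above.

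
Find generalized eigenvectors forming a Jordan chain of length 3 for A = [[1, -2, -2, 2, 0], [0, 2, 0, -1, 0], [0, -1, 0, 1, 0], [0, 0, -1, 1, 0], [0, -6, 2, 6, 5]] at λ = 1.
v_1 = [[0, 0, 1, 0, 0]]^T, v_2 = [[-2, 0, -1, -1, 2]]^T, v_3 = [[0, 1, 0, 1, 0]]^T

We seek v_1 ∈ ker((A - I)^3) \ ker((A - I)^2), then set v_{i+1} = (A - I) v_i.

One such chain is v_1 = [[0, 0, 1, 0, 0]]^T, v_2 = [[-2, 0, -1, -1, 2]]^T, v_3 = [[0, 1, 0, 1, 0]]^T. Check: (A - I) v_3 = [[0, 0, 0, 0, 0]]^T = 0.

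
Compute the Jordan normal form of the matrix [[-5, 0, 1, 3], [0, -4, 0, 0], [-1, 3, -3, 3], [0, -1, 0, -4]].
The characteristic polynomial is det(xI - A) = (x + 4)^4, so the eigenvalues are -4 (algebraic multiplicity 4).

For λ = -4: rank(A + 4I) = 2, rank((A + 4I)^2) = 0. The eigenspace has dimension 4 - 2 = 2, so there are 2 Jordan blocks; the rank sequence gives block sizes [2, 2].

Assembling the blocks gives the Jordan form J above.

J = [[-4, 1, 0, 0], [0, -4, 0, 0], [0, 0, -4, 1], [0, 0, 0, -4]]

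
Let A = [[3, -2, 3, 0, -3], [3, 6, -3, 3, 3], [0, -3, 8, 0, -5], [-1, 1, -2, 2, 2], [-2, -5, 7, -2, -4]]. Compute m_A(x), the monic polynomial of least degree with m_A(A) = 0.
The characteristic polynomial factors as (x - 3)^5. The minimal polynomial is ∏(x - λ)^{k_λ} where k_λ is the size of the largest Jordan block at λ.

For λ = 3: rank(A - 3I) = 3, and the largest Jordan block has size 3 (the smallest k with rank((A - 3I)^k) = rank((A - 3I)^(k+1))).

So m_A(x) = (x - 3)^3.

m_A(x) = (x - 3)^3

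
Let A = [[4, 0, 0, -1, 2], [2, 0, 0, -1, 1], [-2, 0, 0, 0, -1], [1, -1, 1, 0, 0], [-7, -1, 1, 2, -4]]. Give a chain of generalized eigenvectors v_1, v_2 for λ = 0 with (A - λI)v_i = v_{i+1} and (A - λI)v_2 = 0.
We seek v_1 ∈ ker(A^2) \ ker(A), then set v_{i+1} = A v_i.

One such chain is v_1 = [[0, 0, 0, 0, 1]]^T, v_2 = [[2, 1, -1, 0, -4]]^T. Check: A v_2 = [[0, 0, 0, 0, 0]]^T = 0.

v_1 = [[0, 0, 0, 0, 1]]^T, v_2 = [[2, 1, -1, 0, -4]]^T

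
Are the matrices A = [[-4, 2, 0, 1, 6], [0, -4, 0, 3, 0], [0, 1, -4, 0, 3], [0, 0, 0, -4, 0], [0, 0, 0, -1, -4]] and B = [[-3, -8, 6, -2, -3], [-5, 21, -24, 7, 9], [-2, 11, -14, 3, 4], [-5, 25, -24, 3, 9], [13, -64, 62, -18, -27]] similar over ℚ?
Two matrices over a field are similar if and only if they have the same invariant factors.

Both A and B have characteristic polynomial (x + 4)^5 and minimal polynomial (x + 4)^2. Computing further, both have invariant factors x + 4, (x + 4)^2, (x + 4)^2. Hence A and B are similar.

Yes.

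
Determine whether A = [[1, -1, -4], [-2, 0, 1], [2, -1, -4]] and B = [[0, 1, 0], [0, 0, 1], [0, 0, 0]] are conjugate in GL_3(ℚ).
No.

trace(A) = -3 but trace(B) = 0. The trace is a similarity invariant, so A and B are not similar.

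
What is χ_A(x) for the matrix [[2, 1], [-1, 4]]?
χ_A(x) = (x - 3)^2

xI - A = [[x - 2, -1], [1, x - 4]].

Expanding det(xI - A) along the first row:
det(xI - A) = + (x - 2)·det([[x - 4]]) - (-1)·det([[1]]).

Evaluating gives χ_A(x) = x^2 - 6x + 9 = (x - 3)^2.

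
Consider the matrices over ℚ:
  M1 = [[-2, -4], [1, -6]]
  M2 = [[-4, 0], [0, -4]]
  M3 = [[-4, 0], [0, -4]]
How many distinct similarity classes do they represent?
Characteristic polynomials: χ_{M1} = (x + 4)^2, χ_{M2} = (x + 4)^2, χ_{M3} = (x + 4)^2.

{M1}: invariant factors (x + 4)^2.

{M2, M3}: invariant factors x + 4, x + 4.

Matrices are similar if and only if their invariant-factor lists agree; the partition into similarity classes is {M1}, {M2, M3}.

2 classes: {M1}, {M2, M3}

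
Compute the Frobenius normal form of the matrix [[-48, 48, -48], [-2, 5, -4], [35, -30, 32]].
R = [[0, 0, -48], [1, 0, -40], [0, 1, -11]]

The invariant factors of A (the non-unit diagonal entries of the Smith normal form of xI - A over ℚ[x]) are (x + 3)(x + 4)^2, each dividing the next. The characteristic polynomial is their product, (x + 3)(x + 4)^2.

The rational canonical form is the block-diagonal matrix of companion matrices C(f_i):
R = [[0, 0, -48], [1, 0, -40], [0, 1, -11]].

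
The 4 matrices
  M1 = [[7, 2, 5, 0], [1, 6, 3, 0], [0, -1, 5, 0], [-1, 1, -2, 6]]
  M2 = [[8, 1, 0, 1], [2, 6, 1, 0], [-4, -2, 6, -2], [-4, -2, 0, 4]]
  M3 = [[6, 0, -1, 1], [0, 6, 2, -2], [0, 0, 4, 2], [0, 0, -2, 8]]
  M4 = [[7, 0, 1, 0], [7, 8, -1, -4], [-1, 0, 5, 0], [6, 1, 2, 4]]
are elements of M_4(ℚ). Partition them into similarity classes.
2 classes: {M1, M2, M4}, {M3}

Characteristic polynomials: χ_{M1} = (x - 6)^4, χ_{M2} = (x - 6)^4, χ_{M3} = (x - 6)^4, χ_{M4} = (x - 6)^4.

{M1, M2, M4}: invariant factors x - 6, (x - 6)^3.

{M3}: invariant factors x - 6, x - 6, (x - 6)^2.

Matrices are similar if and only if their invariant-factor lists agree; the partition into similarity classes is {M1, M2, M4}, {M3}.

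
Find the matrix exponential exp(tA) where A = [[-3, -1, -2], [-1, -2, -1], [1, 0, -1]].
e^{tA} = [[(1 - t)*e^{-2*t}, t*(t - 2)*e^{-2*t}/2, t*(t - 4)*e^{-2*t}/2], [-t*e^{-2*t}, (t^2 + 2)*e^{-2*t}/2, t*(t - 2)*e^{-2*t}/2], [t*e^{-2*t}, -t^2*e^{-2*t}/2, (-t^2/2 + t + 1)*e^{-2*t}]]

A has Jordan form J = [[-2, 1, 0], [0, -2, 1], [0, 0, -2]] with A = PJP^{-1}, so e^{tA} = P e^{tJ} P^{-1}.

For a Jordan block J_k(λ), e^{tJ_k(λ)} = e^{λt} · (I + tN + t^2 N^2/2! + ... + t^{k-1} N^{k-1}/(k-1)!) where N is the nilpotent superdiagonal part.

Assembling the blocks and conjugating back gives the entries of e^{tA} as shown above.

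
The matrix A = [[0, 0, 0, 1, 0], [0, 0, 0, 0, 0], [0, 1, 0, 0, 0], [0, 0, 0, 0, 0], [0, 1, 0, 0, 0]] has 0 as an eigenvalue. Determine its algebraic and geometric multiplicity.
algebraic multiplicity 5, geometric multiplicity 3

The characteristic polynomial is x^5, so the factor x appears with exponent 5: the algebraic multiplicity is 5.

rank(A) = 2, so the eigenspace has dimension 5 - 2 = 3: the geometric multiplicity is 3.

Since 3 < 5, A is not diagonalizable.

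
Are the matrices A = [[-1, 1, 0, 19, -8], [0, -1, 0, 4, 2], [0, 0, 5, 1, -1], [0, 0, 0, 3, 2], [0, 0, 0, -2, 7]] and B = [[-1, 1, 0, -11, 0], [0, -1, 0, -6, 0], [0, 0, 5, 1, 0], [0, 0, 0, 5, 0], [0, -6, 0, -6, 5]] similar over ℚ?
Yes.

Two matrices over a field are similar if and only if they have the same invariant factors.

Both A and B have characteristic polynomial (x - 5)^3(x + 1)^2 and minimal polynomial (x - 5)^2(x + 1)^2. Computing further, both have invariant factors x - 5, (x - 5)^2(x + 1)^2. Hence A and B are similar.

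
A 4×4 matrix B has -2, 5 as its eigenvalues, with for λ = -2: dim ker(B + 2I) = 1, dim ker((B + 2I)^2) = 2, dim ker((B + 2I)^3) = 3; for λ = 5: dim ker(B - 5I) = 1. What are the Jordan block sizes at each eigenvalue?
λ = -2: successive nullity increments [1, 1, 1] count blocks of size ≥ k; block sizes are [3].
λ = 5: successive nullity increments [1] count blocks of size ≥ k; block sizes are [1].

Jordan blocks: (-2, 3), (5, 1)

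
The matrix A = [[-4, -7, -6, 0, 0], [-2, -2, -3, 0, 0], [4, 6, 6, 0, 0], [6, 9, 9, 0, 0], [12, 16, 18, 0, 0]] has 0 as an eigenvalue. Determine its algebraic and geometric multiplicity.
The characteristic polynomial is x^5, so the factor x appears with exponent 5: the algebraic multiplicity is 5.

rank(A) = 2, so the eigenspace has dimension 5 - 2 = 3: the geometric multiplicity is 3.

Since 3 < 5, A is not diagonalizable.

algebraic multiplicity 5, geometric multiplicity 3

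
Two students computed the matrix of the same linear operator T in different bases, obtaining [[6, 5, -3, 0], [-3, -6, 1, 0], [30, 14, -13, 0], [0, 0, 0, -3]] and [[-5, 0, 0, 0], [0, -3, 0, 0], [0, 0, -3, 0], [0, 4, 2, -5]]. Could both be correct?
Both have characteristic polynomial (x + 3)^2(x + 5)^2, but the minimal polynomial of A is (x + 3)(x + 5)^2 while the minimal polynomial of B is (x + 3)(x + 5). The minimal polynomial is a similarity invariant, so A and B are not similar.

No.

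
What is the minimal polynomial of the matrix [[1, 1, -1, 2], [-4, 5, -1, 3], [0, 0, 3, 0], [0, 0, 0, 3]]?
The characteristic polynomial factors as (x - 3)^4. The minimal polynomial is ∏(x - λ)^{k_λ} where k_λ is the size of the largest Jordan block at λ.

For λ = 3: rank(A - 3I) = 2, and the largest Jordan block has size 3 (the smallest k with rank((A - 3I)^k) = rank((A - 3I)^(k+1))).

So m_A(x) = (x - 3)^3.

m_A(x) = (x - 3)^3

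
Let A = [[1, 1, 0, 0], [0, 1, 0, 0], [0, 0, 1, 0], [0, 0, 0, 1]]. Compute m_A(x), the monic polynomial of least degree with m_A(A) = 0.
The characteristic polynomial factors as (x - 1)^4. The minimal polynomial is ∏(x - λ)^{k_λ} where k_λ is the size of the largest Jordan block at λ.

For λ = 1: rank(A - I) = 1, and the largest Jordan block has size 2 (the smallest k with rank((A - I)^k) = rank((A - I)^(k+1))).

So m_A(x) = (x - 1)^2.

m_A(x) = (x - 1)^2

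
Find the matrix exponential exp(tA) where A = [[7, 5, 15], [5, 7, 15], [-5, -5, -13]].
A has Jordan form J = [[-3, 0, 0], [0, 2, 0], [0, 0, 2]] with A = PJP^{-1}, so e^{tA} = P e^{tJ} P^{-1}.

For a Jordan block J_k(λ), e^{tJ_k(λ)} = e^{λt} · (I + tN + t^2 N^2/2! + ... + t^{k-1} N^{k-1}/(k-1)!) where N is the nilpotent superdiagonal part.

Assembling the blocks and conjugating back gives the entries of e^{tA} as shown above.

e^{tA} = [[(2*e^{5*t} - 1)*e^{-3*t}, (e^{5*t} - 1)*e^{-3*t}, (3*e^{5*t} - 3)*e^{-3*t}], [(e^{5*t} - 1)*e^{-3*t}, (2*e^{5*t} - 1)*e^{-3*t}, (3*e^{5*t} - 3)*e^{-3*t}], [(1 - e^{5*t})*e^{-3*t}, (1 - e^{5*t})*e^{-3*t}, (3 - 2*e^{5*t})*e^{-3*t}]]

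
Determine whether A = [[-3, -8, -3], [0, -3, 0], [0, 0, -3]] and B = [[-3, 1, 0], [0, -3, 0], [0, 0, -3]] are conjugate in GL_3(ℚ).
Yes.

Two matrices over a field are similar if and only if they have the same invariant factors.

Both A and B have characteristic polynomial (x + 3)^3 and minimal polynomial (x + 3)^2. Computing further, both have invariant factors x + 3, (x + 3)^2. Hence A and B are similar.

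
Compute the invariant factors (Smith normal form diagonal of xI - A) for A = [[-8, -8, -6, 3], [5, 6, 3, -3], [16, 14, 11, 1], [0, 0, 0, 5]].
The Jordan structure of A has elementary divisors (x - 2)^2, (x - 5)^2. Arranging the block sizes at each eigenvalue in decreasing order and taking row products gives the invariant factors.

Invariant factors (smallest first, each dividing the next): (x - 5)^2(x - 2)^2.

Check: the last factor (x - 5)^2(x - 2)^2 is the minimal polynomial, and the product (x - 5)^2(x - 2)^2 is the characteristic polynomial.

(x - 5)^2(x - 2)^2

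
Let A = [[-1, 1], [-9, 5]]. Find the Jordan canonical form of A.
The characteristic polynomial is det(xI - A) = (x - 2)^2, so the eigenvalues are 2 (algebraic multiplicity 2).

For λ = 2: rank(A - 2I) = 1, rank((A - 2I)^2) = 0. The eigenspace has dimension 2 - 1 = 1, so there is 1 Jordan block; the rank sequence gives block sizes [2].

Assembling the blocks gives the Jordan form J above.

J = [[2, 1], [0, 2]]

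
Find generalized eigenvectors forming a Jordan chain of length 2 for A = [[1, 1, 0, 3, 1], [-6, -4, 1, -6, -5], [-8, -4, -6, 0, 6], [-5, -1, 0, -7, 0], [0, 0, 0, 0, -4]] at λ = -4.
v_1 = [[-2, 4, 0, 2, 1]]^T, v_2 = [[1, -5, 6, 0, 0]]^T

We seek v_1 ∈ ker((A + 4I)^2) \ ker(A + 4I), then set v_{i+1} = (A + 4I) v_i.

One such chain is v_1 = [[-2, 4, 0, 2, 1]]^T, v_2 = [[1, -5, 6, 0, 0]]^T. Check: (A + 4I) v_2 = [[0, 0, 0, 0, 0]]^T = 0.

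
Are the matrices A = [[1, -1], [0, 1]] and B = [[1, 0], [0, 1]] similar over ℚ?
Both have characteristic polynomial (x - 1)^2, but the minimal polynomial of A is (x - 1)^2 while the minimal polynomial of B is x - 1. The minimal polynomial is a similarity invariant, so A and B are not similar.

No.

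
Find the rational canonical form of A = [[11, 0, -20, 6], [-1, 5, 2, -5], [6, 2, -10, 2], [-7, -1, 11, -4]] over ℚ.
The invariant factors of A (the non-unit diagonal entries of the Smith normal form of xI - A over ℚ[x]) are (x - 2)(x^3 + 2x + 1), each dividing the next. The characteristic polynomial is their product, (x - 2)(x^3 + 2x + 1).

The rational canonical form is the block-diagonal matrix of companion matrices C(f_i):
R = [[0, 0, 0, 2], [1, 0, 0, 3], [0, 1, 0, -2], [0, 0, 1, 2]].

Note the characteristic polynomial does not split into linear factors over ℚ, so A has no Jordan form over ℚ; the rational canonical form exists over any field.

R = [[0, 0, 0, 2], [1, 0, 0, 3], [0, 1, 0, -2], [0, 0, 1, 2]]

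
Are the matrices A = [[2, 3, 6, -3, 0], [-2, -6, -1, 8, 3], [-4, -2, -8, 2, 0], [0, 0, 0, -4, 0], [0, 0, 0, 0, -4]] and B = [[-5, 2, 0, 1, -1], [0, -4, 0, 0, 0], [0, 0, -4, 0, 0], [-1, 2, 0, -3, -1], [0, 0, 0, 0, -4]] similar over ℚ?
Both have characteristic polynomial (x + 4)^5, but the minimal polynomial of A is (x + 4)^3 while the minimal polynomial of B is (x + 4)^2. The minimal polynomial is a similarity invariant, so A and B are not similar.

No.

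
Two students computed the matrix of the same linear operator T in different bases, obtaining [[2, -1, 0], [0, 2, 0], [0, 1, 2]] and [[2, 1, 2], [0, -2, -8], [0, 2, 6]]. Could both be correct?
Two matrices over a field are similar if and only if they have the same invariant factors.

Both A and B have characteristic polynomial (x - 2)^3 and minimal polynomial (x - 2)^2. Computing further, both have invariant factors x - 2, (x - 2)^2. Hence A and B are similar.

Yes.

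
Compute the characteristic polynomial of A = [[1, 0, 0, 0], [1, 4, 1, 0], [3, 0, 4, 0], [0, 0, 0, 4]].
χ_A(x) = (x - 4)^3(x - 1)

xI - A = [[x - 1, 0, 0, 0], [-1, x - 4, -1, 0], [-3, 0, x - 4, 0], [0, 0, 0, x - 4]].

Expanding det(xI - A) along the first row:
det(xI - A) = + (x - 1)·det([[x - 4, -1, 0], [0, x - 4, 0], [0, 0, x - 4]]) - (0)·det([[-1, -1, 0], [-3, x - 4, 0], [0, 0, x - 4]]) + (0)·det([[-1, x - 4, 0], [-3, 0, 0], [0, 0, x - 4]]) - (0)·det([[-1, x - 4, -1], [-3, 0, x - 4], [0, 0, 0]]).

Evaluating gives χ_A(x) = x^4 - 13x^3 + 60x^2 - 112x + 64 = (x - 4)^3(x - 1).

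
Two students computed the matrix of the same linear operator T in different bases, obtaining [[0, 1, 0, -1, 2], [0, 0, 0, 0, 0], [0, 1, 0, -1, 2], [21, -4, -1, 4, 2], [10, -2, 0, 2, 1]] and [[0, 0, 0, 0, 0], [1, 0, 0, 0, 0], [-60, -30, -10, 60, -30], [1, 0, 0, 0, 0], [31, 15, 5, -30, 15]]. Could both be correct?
No.

Both have characteristic polynomial x^4(x - 5), but the minimal polynomial of A is x^3(x - 5) while the minimal polynomial of B is x^2(x - 5). The minimal polynomial is a similarity invariant, so A and B are not similar.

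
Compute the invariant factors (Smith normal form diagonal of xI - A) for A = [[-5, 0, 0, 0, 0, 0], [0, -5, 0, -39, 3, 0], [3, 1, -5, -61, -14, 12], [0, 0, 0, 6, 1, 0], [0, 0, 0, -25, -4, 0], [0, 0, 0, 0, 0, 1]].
(x - 1)(x + 5), (x - 1)^2(x + 5)^2

The Jordan structure of A has elementary divisors (x + 5)^2, (x + 5), (x - 1)^2, (x - 1). Arranging the block sizes at each eigenvalue in decreasing order and taking row products gives the invariant factors.

Invariant factors (smallest first, each dividing the next): (x - 1)(x + 5), (x - 1)^2(x + 5)^2.

Check: the last factor (x - 1)^2(x + 5)^2 is the minimal polynomial, and the product (x - 1)^3(x + 5)^3 is the characteristic polynomial.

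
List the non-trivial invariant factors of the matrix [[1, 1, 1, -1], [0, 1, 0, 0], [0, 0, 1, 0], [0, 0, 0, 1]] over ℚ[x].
The Jordan structure of A has elementary divisors (x - 1)^2, (x - 1), (x - 1). Arranging the block sizes at each eigenvalue in decreasing order and taking row products gives the invariant factors.

Invariant factors (smallest first, each dividing the next): x - 1, x - 1, (x - 1)^2.

Check: the last factor (x - 1)^2 is the minimal polynomial, and the product (x - 1)^4 is the characteristic polynomial.

x - 1, x - 1, (x - 1)^2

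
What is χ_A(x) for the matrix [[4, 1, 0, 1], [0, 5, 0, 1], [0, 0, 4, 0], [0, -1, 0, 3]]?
χ_A(x) = (x - 4)^4

xI - A = [[x - 4, -1, 0, -1], [0, x - 5, 0, -1], [0, 0, x - 4, 0], [0, 1, 0, x - 3]].

Expanding det(xI - A) along the first row:
det(xI - A) = + (x - 4)·det([[x - 5, 0, -1], [0, x - 4, 0], [1, 0, x - 3]]) - (-1)·det([[0, 0, -1], [0, x - 4, 0], [0, 0, x - 3]]) + (0)·det([[0, x - 5, -1], [0, 0, 0], [0, 1, x - 3]]) - (-1)·det([[0, x - 5, 0], [0, 0, x - 4], [0, 1, 0]]).

Evaluating gives χ_A(x) = x^4 - 16x^3 + 96x^2 - 256x + 256 = (x - 4)^4.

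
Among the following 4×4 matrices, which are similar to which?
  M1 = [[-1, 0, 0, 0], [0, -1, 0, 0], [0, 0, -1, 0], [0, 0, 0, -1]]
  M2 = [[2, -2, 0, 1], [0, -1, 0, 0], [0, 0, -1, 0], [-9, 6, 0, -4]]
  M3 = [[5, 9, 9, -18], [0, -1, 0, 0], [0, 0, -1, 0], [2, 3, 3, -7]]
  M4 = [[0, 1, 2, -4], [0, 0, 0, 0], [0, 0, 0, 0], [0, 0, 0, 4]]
Characteristic polynomials: χ_{M1} = (x + 1)^4, χ_{M2} = (x + 1)^4, χ_{M3} = (x + 1)^4, χ_{M4} = x^3(x - 4).

{M1}: invariant factors x + 1, x + 1, x + 1, x + 1.

{M2, M3}: invariant factors x + 1, x + 1, (x + 1)^2.

{M4}: invariant factors x, x^2(x - 4).

Matrices are similar if and only if their invariant-factor lists agree; the partition into similarity classes is {M1}, {M2, M3}, {M4}.

3 classes: {M1}, {M2, M3}, {M4}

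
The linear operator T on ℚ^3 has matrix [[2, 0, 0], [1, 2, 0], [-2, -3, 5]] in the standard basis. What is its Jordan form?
J = [[2, 1, 0], [0, 2, 0], [0, 0, 5]]

The characteristic polynomial is det(xI - A) = (x - 5)(x - 2)^2, so the eigenvalues are 2 (algebraic multiplicity 2), 5 (algebraic multiplicity 1).

For λ = 2: rank(A - 2I) = 2, rank((A - 2I)^2) = 1. The eigenspace has dimension 3 - 2 = 1, so there is 1 Jordan block; the rank sequence gives block sizes [2].

For λ = 5: algebraic multiplicity 1 gives one 1×1 block.

Assembling the blocks gives the Jordan form J above.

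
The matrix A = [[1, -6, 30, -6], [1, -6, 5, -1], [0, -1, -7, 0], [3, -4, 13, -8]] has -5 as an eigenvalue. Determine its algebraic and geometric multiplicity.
algebraic multiplicity 4, geometric multiplicity 2

The characteristic polynomial is (x + 5)^4, so the factor x + 5 appears with exponent 4: the algebraic multiplicity is 4.

rank(A + 5I) = 2, so the eigenspace has dimension 4 - 2 = 2: the geometric multiplicity is 2.

Since 2 < 4, A is not diagonalizable.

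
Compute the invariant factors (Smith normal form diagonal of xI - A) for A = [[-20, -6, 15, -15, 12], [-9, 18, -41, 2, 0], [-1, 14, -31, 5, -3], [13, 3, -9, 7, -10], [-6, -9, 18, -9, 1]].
(x + 5)^2, (x + 5)^3

The Jordan structure of A has elementary divisors (x + 5)^3, (x + 5)^2. Arranging the block sizes at each eigenvalue in decreasing order and taking row products gives the invariant factors.

Invariant factors (smallest first, each dividing the next): (x + 5)^2, (x + 5)^3.

Check: the last factor (x + 5)^3 is the minimal polynomial, and the product (x + 5)^5 is the characteristic polynomial.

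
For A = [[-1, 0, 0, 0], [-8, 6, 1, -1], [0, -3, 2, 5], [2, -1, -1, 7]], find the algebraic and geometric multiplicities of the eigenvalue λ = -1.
algebraic multiplicity 1, geometric multiplicity 1

The characteristic polynomial is (x - 5)^3(x + 1), so the factor x + 1 appears with exponent 1: the algebraic multiplicity is 1.

rank(A + I) = 3, so the eigenspace has dimension 4 - 3 = 1: the geometric multiplicity is 1.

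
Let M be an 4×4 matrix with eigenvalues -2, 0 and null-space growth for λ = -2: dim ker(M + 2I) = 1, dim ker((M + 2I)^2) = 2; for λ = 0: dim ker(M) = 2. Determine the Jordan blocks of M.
λ = -2: successive nullity increments [1, 1] count blocks of size ≥ k; block sizes are [2].
λ = 0: successive nullity increments [2] count blocks of size ≥ k; block sizes are [1, 1].

Jordan blocks: (-2, 2), (0, 1), (0, 1)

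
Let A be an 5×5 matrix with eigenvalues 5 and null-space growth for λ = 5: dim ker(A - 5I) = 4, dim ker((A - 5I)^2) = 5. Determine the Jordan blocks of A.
λ = 5: successive nullity increments [4, 1] count blocks of size ≥ k; block sizes are [2, 1, 1, 1].

Jordan blocks: (5, 2), (5, 1), (5, 1), (5, 1)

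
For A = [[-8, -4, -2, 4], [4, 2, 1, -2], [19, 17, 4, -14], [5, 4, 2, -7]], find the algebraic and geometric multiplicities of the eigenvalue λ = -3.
The characteristic polynomial is x(x + 3)^3, so the factor x + 3 appears with exponent 3: the algebraic multiplicity is 3.

rank(A + 3I) = 2, so the eigenspace has dimension 4 - 2 = 2: the geometric multiplicity is 2.

Since 2 < 3, A is not diagonalizable.

algebraic multiplicity 3, geometric multiplicity 2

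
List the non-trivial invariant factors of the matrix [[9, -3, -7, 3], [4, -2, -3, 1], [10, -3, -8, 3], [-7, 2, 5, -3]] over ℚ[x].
The Jordan structure of A has elementary divisors (x + 1)^3, (x + 1). Arranging the block sizes at each eigenvalue in decreasing order and taking row products gives the invariant factors.

Invariant factors (smallest first, each dividing the next): x + 1, (x + 1)^3.

Check: the last factor (x + 1)^3 is the minimal polynomial, and the product (x + 1)^4 is the characteristic polynomial.

x + 1, (x + 1)^3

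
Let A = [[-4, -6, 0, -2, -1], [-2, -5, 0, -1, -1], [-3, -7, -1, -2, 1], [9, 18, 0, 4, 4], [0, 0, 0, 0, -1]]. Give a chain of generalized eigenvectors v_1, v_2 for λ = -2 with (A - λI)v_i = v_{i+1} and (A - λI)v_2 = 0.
v_1 = [[1, -1, -1, 2, 0]]^T, v_2 = [[0, -1, -1, 3, 0]]^T

We seek v_1 ∈ ker((A + 2I)^2) \ ker(A + 2I), then set v_{i+1} = (A + 2I) v_i.

One such chain is v_1 = [[1, -1, -1, 2, 0]]^T, v_2 = [[0, -1, -1, 3, 0]]^T. Check: (A + 2I) v_2 = [[0, 0, 0, 0, 0]]^T = 0.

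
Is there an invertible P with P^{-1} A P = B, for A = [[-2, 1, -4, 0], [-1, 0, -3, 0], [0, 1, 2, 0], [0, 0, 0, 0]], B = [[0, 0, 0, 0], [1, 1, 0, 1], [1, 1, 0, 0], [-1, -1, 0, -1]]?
Two matrices over a field are similar if and only if they have the same invariant factors.

Both A and B have characteristic polynomial x^4 and minimal polynomial x^3. Computing further, both have invariant factors x, x^3. Hence A and B are similar.

Yes.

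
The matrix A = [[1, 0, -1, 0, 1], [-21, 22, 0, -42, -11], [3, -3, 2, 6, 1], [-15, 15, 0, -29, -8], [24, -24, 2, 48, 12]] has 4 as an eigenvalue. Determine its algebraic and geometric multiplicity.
The characteristic polynomial is (x - 4)(x - 1)^4, so the factor x - 4 appears with exponent 1: the algebraic multiplicity is 1.

rank(A - 4I) = 4, so the eigenspace has dimension 5 - 4 = 1: the geometric multiplicity is 1.

algebraic multiplicity 1, geometric multiplicity 1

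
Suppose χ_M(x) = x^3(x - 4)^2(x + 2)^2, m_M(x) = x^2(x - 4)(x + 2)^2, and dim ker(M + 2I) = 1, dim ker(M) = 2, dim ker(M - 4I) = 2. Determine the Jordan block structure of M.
Jordan blocks: (-2, 2), (0, 2), (0, 1), (4, 1), (4, 1)

λ = -2: algebraic multiplicity 2 (exponent in χ_M), largest block size 2 (exponent in m_M), 1 block (geometric multiplicity). This forces block sizes [2].
λ = 0: algebraic multiplicity 3 (exponent in χ_M), largest block size 2 (exponent in m_M), 2 blocks (geometric multiplicity). These force block sizes [2, 1].
λ = 4: algebraic multiplicity 2 (exponent in χ_M), largest block size 1 (exponent in m_M), 2 blocks (geometric multiplicity). These force block sizes [1, 1].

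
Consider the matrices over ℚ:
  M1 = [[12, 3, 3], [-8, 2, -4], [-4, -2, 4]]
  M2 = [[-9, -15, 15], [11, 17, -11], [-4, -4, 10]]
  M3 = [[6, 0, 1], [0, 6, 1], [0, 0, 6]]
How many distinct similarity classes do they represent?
Characteristic polynomials: χ_{M1} = (x - 6)^3, χ_{M2} = (x - 6)^3, χ_{M3} = (x - 6)^3.

{M1, M2, M3}: invariant factors x - 6, (x - 6)^2.

Matrices are similar if and only if their invariant-factor lists agree; the partition into similarity classes is {M1, M2, M3}.

1 class: {M1, M2, M3}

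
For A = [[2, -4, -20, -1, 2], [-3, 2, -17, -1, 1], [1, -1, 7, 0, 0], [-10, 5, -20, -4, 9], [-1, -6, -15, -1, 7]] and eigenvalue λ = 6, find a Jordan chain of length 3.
We seek v_1 ∈ ker((A - 6I)^3) \ ker((A - 6I)^2), then set v_{i+1} = (A - 6I) v_i.

One such chain is v_1 = [[0, 0, 0, 1, 1]]^T, v_2 = [[1, 0, 0, -1, 0]]^T, v_3 = [[-3, -2, 1, 0, 0]]^T. Check: (A - 6I) v_3 = [[0, 0, 0, 0, 0]]^T = 0.

v_1 = [[0, 0, 0, 1, 1]]^T, v_2 = [[1, 0, 0, -1, 0]]^T, v_3 = [[-3, -2, 1, 0, 0]]^T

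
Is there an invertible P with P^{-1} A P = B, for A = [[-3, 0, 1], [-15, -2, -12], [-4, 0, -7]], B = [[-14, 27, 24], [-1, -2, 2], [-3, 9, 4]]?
Two matrices over a field are similar if and only if they have the same invariant factors.

Both A and B have characteristic polynomial (x + 2)(x + 5)^2 and minimal polynomial (x + 2)(x + 5)^2. Computing further, both have invariant factors (x + 2)(x + 5)^2. Hence A and B are similar.

Yes.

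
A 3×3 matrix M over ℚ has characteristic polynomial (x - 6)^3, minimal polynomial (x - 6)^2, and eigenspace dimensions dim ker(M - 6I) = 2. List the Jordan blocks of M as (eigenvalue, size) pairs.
Jordan blocks: (6, 2), (6, 1)

λ = 6: algebraic multiplicity 3 (exponent in χ_M), largest block size 2 (exponent in m_M), 2 blocks (geometric multiplicity). These force block sizes [2, 1].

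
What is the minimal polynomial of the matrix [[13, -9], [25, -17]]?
m_A(x) = (x + 2)^2

The characteristic polynomial factors as (x + 2)^2. The minimal polynomial is ∏(x - λ)^{k_λ} where k_λ is the size of the largest Jordan block at λ.

For λ = -2: rank(A + 2I) = 1, and the largest Jordan block has size 2 (the smallest k with rank((A + 2I)^k) = rank((A + 2I)^(k+1))).

So m_A(x) = (x + 2)^2.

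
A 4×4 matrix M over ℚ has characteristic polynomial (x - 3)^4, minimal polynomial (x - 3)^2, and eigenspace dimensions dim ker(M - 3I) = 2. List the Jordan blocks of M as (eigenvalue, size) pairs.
λ = 3: algebraic multiplicity 4 (exponent in χ_M), largest block size 2 (exponent in m_M), 2 blocks (geometric multiplicity). These force block sizes [2, 2].

Jordan blocks: (3, 2), (3, 2)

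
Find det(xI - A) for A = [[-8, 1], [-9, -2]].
χ_A(x) = (x + 5)^2

xI - A = [[x + 8, -1], [9, x + 2]].

Expanding det(xI - A) along the first row:
det(xI - A) = + (x + 8)·det([[x + 2]]) - (-1)·det([[9]]).

Evaluating gives χ_A(x) = x^2 + 10x + 25 = (x + 5)^2.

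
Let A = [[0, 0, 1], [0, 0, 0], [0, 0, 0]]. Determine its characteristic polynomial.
xI - A = [[x, 0, -1], [0, x, 0], [0, 0, x]].

Expanding det(xI - A) along the first row:
det(xI - A) = + (x)·det([[x, 0], [0, x]]) - (0)·det([[0, 0], [0, x]]) + (-1)·det([[0, x], [0, 0]]).

Evaluating gives χ_A(x) = x^3.

χ_A(x) = x^3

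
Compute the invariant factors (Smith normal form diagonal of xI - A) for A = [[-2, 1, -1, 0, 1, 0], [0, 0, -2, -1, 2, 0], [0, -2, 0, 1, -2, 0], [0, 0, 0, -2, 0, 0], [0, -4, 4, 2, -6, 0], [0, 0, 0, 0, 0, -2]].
The Jordan structure of A has elementary divisors (x + 2)^2, (x + 2)^2, (x + 2), (x + 2). Arranging the block sizes at each eigenvalue in decreasing order and taking row products gives the invariant factors.

Invariant factors (smallest first, each dividing the next): x + 2, x + 2, (x + 2)^2, (x + 2)^2.

Check: the last factor (x + 2)^2 is the minimal polynomial, and the product (x + 2)^6 is the characteristic polynomial.

x + 2, x + 2, (x + 2)^2, (x + 2)^2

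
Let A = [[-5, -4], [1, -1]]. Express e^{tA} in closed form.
e^{tA} = [[(1 - 2*t)*e^{-3*t}, -4*t*e^{-3*t}], [t*e^{-3*t}, (2*t + 1)*e^{-3*t}]]

A has Jordan form J = [[-3, 1], [0, -3]] with A = PJP^{-1}, so e^{tA} = P e^{tJ} P^{-1}.

For a Jordan block J_k(λ), e^{tJ_k(λ)} = e^{λt} · (I + tN + t^2 N^2/2! + ... + t^{k-1} N^{k-1}/(k-1)!) where N is the nilpotent superdiagonal part.

Assembling the blocks and conjugating back gives the entries of e^{tA} as shown above.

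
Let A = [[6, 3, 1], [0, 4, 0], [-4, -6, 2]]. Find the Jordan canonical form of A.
J = [[4, 1, 0], [0, 4, 0], [0, 0, 4]]

The characteristic polynomial is det(xI - A) = (x - 4)^3, so the eigenvalues are 4 (algebraic multiplicity 3).

For λ = 4: rank(A - 4I) = 1, rank((A - 4I)^2) = 0. The eigenspace has dimension 3 - 1 = 2, so there are 2 Jordan blocks; the rank sequence gives block sizes [2, 1].

Assembling the blocks gives the Jordan form J above.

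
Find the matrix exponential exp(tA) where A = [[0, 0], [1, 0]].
e^{tA} = [[1, 0], [t, 1]]

A has Jordan form J = [[0, 1], [0, 0]] with A = PJP^{-1}, so e^{tA} = P e^{tJ} P^{-1}.

For a Jordan block J_k(λ), e^{tJ_k(λ)} = e^{λt} · (I + tN + t^2 N^2/2! + ... + t^{k-1} N^{k-1}/(k-1)!) where N is the nilpotent superdiagonal part.

Assembling the blocks and conjugating back gives the entries of e^{tA} as shown above.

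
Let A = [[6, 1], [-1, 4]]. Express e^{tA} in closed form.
A has Jordan form J = [[5, 1], [0, 5]] with A = PJP^{-1}, so e^{tA} = P e^{tJ} P^{-1}.

For a Jordan block J_k(λ), e^{tJ_k(λ)} = e^{λt} · (I + tN + t^2 N^2/2! + ... + t^{k-1} N^{k-1}/(k-1)!) where N is the nilpotent superdiagonal part.

Assembling the blocks and conjugating back gives the entries of e^{tA} as shown above.

e^{tA} = [[(t + 1)*e^{5*t}, t*e^{5*t}], [-t*e^{5*t}, (1 - t)*e^{5*t}]]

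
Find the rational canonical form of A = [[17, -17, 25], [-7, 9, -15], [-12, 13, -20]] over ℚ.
The invariant factors of A (the non-unit diagonal entries of the Smith normal form of xI - A over ℚ[x]) are x(x - 3)^2, each dividing the next. The characteristic polynomial is their product, x(x - 3)^2.

The rational canonical form is the block-diagonal matrix of companion matrices C(f_i):
R = [[0, 0, 0], [1, 0, -9], [0, 1, 6]].

R = [[0, 0, 0], [1, 0, -9], [0, 1, 6]]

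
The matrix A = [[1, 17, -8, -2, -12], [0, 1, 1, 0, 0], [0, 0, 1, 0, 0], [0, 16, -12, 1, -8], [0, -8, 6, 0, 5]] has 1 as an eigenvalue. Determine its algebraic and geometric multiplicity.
The characteristic polynomial is (x - 5)(x - 1)^4, so the factor x - 1 appears with exponent 4: the algebraic multiplicity is 4.

rank(A - I) = 3, so the eigenspace has dimension 5 - 3 = 2: the geometric multiplicity is 2.

Since 2 < 4, A is not diagonalizable.

algebraic multiplicity 4, geometric multiplicity 2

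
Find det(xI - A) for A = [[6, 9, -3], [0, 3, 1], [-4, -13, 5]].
χ_A(x) = (x - 6)(x - 4)^2

xI - A = [[x - 6, -9, 3], [0, x - 3, -1], [4, 13, x - 5]].

Expanding det(xI - A) along the first row:
det(xI - A) = + (x - 6)·det([[x - 3, -1], [13, x - 5]]) - (-9)·det([[0, -1], [4, x - 5]]) + (3)·det([[0, x - 3], [4, 13]]).

Evaluating gives χ_A(x) = x^3 - 14x^2 + 64x - 96 = (x - 6)(x - 4)^2.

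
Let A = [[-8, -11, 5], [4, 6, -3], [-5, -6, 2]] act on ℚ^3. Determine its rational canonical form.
The invariant factors of A (the non-unit diagonal entries of the Smith normal form of xI - A over ℚ[x]) are x^3 - x - 1, each dividing the next. The characteristic polynomial is their product, x^3 - x - 1.

The rational canonical form is the block-diagonal matrix of companion matrices C(f_i):
R = [[0, 0, 1], [1, 0, 1], [0, 1, 0]].

Note the characteristic polynomial does not split into linear factors over ℚ, so A has no Jordan form over ℚ; the rational canonical form exists over any field.

R = [[0, 0, 1], [1, 0, 1], [0, 1, 0]]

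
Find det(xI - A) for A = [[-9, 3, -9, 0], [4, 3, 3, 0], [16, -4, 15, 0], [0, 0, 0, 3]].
χ_A(x) = (x - 3)^4

xI - A = [[x + 9, -3, 9, 0], [-4, x - 3, -3, 0], [-16, 4, x - 15, 0], [0, 0, 0, x - 3]].

Expanding det(xI - A) along the first row:
det(xI - A) = + (x + 9)·det([[x - 3, -3, 0], [4, x - 15, 0], [0, 0, x - 3]]) - (-3)·det([[-4, -3, 0], [-16, x - 15, 0], [0, 0, x - 3]]) + (9)·det([[-4, x - 3, 0], [-16, 4, 0], [0, 0, x - 3]]) - (0)·det([[-4, x - 3, -3], [-16, 4, x - 15], [0, 0, 0]]).

Evaluating gives χ_A(x) = x^4 - 12x^3 + 54x^2 - 108x + 81 = (x - 3)^4.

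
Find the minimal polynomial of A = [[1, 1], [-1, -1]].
The characteristic polynomial factors as x^2. The minimal polynomial is ∏(x - λ)^{k_λ} where k_λ is the size of the largest Jordan block at λ.

For λ = 0: rank(A) = 1, and the largest Jordan block has size 2 (the smallest k with rank(A^k) = rank(A^(k+1))).

So m_A(x) = x^2.

m_A(x) = x^2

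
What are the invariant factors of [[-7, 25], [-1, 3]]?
(x + 2)^2

The Jordan structure of A has elementary divisors (x + 2)^2. Arranging the block sizes at each eigenvalue in decreasing order and taking row products gives the invariant factors.

Invariant factors (smallest first, each dividing the next): (x + 2)^2.

Check: the last factor (x + 2)^2 is the minimal polynomial, and the product (x + 2)^2 is the characteristic polynomial.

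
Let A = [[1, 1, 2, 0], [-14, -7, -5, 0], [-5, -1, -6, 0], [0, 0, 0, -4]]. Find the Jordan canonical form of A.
J = [[-4, 1, 0, 0], [0, -4, 1, 0], [0, 0, -4, 0], [0, 0, 0, -4]]

The characteristic polynomial is det(xI - A) = (x + 4)^4, so the eigenvalues are -4 (algebraic multiplicity 4).

For λ = -4: rank(A + 4I) = 2, rank((A + 4I)^2) = 1, rank((A + 4I)^3) = 0. The eigenspace has dimension 4 - 2 = 2, so there are 2 Jordan blocks; the rank sequence gives block sizes [3, 1].

Assembling the blocks gives the Jordan form J above.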